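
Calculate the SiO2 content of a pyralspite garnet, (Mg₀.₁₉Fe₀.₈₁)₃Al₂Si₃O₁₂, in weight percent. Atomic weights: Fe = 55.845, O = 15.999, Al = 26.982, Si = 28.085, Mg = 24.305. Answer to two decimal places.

37.57 wt%

Formula mass = 479.764 g/mol.
3 Si → 3.0000 mol SiO2 per formula unit; M(SiO2) = 60.083, so SiO2 mass = 180.249 g.
180.249/479.764 × 100 = 37.57 wt%.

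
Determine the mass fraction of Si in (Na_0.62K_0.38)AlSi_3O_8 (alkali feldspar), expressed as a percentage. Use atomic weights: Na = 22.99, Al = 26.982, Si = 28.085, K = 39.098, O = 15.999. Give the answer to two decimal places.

M((Na_0.62K_0.38)AlSi_3O_8) = 268.340 g/mol.
Si contributes 3 × 28.085 = 84.255 g per mole.
84.255/268.340 = 0.3140 → 31.40%.

31.40 weight percent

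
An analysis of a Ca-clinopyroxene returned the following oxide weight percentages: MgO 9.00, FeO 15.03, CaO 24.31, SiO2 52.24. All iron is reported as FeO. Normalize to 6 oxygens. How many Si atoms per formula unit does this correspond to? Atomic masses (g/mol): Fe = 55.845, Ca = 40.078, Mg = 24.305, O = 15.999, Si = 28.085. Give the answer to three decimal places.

MgO (M=40.304): mol = 0.22330; Mg = 0.22330, O = 0.22330.
FeO (M=71.844): mol = 0.20920; Fe = 0.20920, O = 0.20920.
CaO (M=56.077): mol = 0.43351; Ca = 0.43351, O = 0.43351.
SiO2 (M=60.083): mol = 0.86946; Si = 0.86946, O = 1.73892.
ΣO = 2.60493; factor = 6/ΣO = 2.30332.
Si apfu = 0.86946 × 2.30332 = 2.003.

2.003 Si apfu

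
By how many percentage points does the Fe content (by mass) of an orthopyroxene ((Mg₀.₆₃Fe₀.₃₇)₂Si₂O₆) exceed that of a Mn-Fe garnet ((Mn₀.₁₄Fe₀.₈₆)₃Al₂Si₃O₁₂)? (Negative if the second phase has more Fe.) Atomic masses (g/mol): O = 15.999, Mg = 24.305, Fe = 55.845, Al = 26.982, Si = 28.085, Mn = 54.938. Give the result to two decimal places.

M((Mg₀.₆₃Fe₀.₃₇)₂Si₂O₆) = 224.114 g/mol, so wt% Fe = 41.325/224.114 × 100 = 18.44%.
M((Mn₀.₁₄Fe₀.₈₆)₃Al₂Si₃O₁₂) = 497.361 g/mol, so wt% Fe = 144.080/497.361 × 100 = 28.97%.
18.44 − 28.97 = -10.53 pp.

-10.53 percentage points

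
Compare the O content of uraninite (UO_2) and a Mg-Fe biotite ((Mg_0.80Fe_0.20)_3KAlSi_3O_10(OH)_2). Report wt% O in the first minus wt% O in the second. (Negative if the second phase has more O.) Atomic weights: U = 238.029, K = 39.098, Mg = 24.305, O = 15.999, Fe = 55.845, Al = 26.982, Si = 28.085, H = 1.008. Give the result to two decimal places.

O in UO_2: molar mass 270.027 g/mol; 2×15.999 = 31.998 g → 11.85 wt%.
O in (Mg_0.80Fe_0.20)_3KAlSi_3O_10(OH)_2: molar mass 436.178 g/mol; 12×15.999 = 191.988 g → 44.02 wt%.
Difference = 11.85 − 44.02 = -32.17 percentage points.

-32.17 percentage points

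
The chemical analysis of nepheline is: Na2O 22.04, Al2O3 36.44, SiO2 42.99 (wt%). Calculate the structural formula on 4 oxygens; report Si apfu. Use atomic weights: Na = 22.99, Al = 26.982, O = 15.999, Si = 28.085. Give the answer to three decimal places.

Na2O: 22.04/61.979 = 0.35560 mol → 0.71120 mol Na, 0.35560 mol O.
Al2O3: 36.44/101.961 = 0.35739 mol → 0.71478 mol Al, 1.07217 mol O.
SiO2: 42.99/60.083 = 0.71551 mol → 0.71551 mol Si, 1.43102 mol O.
Total oxygen = 2.85879 mol. Normalization factor = 4/2.85879 = 1.39919.
Si per 4 O = 0.71551 × 1.39919 = 1.001.

1.001 Si apfu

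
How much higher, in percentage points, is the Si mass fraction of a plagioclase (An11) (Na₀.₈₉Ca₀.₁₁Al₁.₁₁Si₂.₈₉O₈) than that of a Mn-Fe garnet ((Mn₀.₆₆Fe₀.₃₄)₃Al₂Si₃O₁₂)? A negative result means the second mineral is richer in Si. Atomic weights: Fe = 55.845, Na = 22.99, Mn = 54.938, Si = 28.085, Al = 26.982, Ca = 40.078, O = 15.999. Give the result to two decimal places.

13.76 percentage points

M(Na₀.₈₉Ca₀.₁₁Al₁.₁₁Si₂.₈₉O₈) = 263.977 g/mol, so wt% Si = 81.166/263.977 × 100 = 30.75%.
M((Mn₀.₆₆Fe₀.₃₄)₃Al₂Si₃O₁₂) = 495.946 g/mol, so wt% Si = 84.255/495.946 × 100 = 16.99%.
30.75 − 16.99 = 13.76 pp.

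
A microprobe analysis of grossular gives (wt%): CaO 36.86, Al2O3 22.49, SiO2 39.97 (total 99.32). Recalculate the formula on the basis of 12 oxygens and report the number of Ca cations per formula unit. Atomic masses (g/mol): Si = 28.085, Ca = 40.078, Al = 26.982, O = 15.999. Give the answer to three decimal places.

CaO (M=56.077): mol = 0.65731; Ca = 0.65731, O = 0.65731.
Al2O3 (M=101.961): mol = 0.22057; Al = 0.44114, O = 0.66171.
SiO2 (M=60.083): mol = 0.66525; Si = 0.66525, O = 1.33050.
ΣO = 2.64952; factor = 12/ΣO = 4.52912.
Ca apfu = 0.65731 × 4.52912 = 2.977.

2.977 Ca apfu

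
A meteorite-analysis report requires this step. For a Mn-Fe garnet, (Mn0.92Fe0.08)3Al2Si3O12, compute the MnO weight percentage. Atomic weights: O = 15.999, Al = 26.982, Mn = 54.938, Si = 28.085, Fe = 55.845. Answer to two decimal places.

39.53 wt%

Formula mass = 495.239 g/mol.
2.76 Mn → 2.7600 mol MnO per formula unit; M(MnO) = 70.937, so MnO mass = 195.786 g.
195.786/495.239 × 100 = 39.53 wt%.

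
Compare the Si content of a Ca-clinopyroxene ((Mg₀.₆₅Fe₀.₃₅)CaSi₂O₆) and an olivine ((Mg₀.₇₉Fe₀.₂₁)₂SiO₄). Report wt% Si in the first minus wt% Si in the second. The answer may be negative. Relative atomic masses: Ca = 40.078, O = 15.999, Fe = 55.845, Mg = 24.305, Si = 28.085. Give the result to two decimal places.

M((Mg₀.₆₅Fe₀.₃₅)CaSi₂O₆) = 227.586 g/mol, so wt% Si = 56.170/227.586 × 100 = 24.68%.
M((Mg₀.₇₉Fe₀.₂₁)₂SiO₄) = 153.938 g/mol, so wt% Si = 28.085/153.938 × 100 = 18.24%.
24.68 − 18.24 = 6.44 pp.

6.44 percentage points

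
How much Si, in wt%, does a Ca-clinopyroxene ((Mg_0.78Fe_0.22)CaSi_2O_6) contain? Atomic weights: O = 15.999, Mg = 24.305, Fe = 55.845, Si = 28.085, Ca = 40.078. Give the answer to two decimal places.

Formula mass = 0.78×24.305 + 0.22×55.845 + 1×40.078 + 2×28.085 + 6×15.999 = 223.486 g/mol, of which 56.170 g is Si.
So Si makes up 56.170/223.486 = 0.2513 of the mass, i.e. 25.13%.

25.13 wt%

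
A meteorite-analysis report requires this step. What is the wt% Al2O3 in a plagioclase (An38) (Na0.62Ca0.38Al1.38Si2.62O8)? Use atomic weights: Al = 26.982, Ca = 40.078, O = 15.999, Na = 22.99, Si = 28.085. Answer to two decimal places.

M(Na0.62Ca0.38Al1.38Si2.62O8) = 268.293 g/mol; M(Al2O3) = 101.961 g/mol.
Moles Al2O3 per formula unit = 1.38 Al ÷ 2 = 0.6900.
Al2O3 fraction = (0.6900 × 101.961) / 268.293 = 70.353/268.293 = 0.2622.

26.22 wt%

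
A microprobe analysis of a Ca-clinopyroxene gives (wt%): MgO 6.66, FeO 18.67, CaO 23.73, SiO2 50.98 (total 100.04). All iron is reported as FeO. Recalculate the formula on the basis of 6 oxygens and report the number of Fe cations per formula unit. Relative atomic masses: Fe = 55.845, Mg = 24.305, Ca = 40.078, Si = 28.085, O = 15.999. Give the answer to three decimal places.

MgO (M=40.304): mol = 0.16524; Mg = 0.16524, O = 0.16524.
FeO (M=71.844): mol = 0.25987; Fe = 0.25987, O = 0.25987.
CaO (M=56.077): mol = 0.42317; Ca = 0.42317, O = 0.42317.
SiO2 (M=60.083): mol = 0.84849; Si = 0.84849, O = 1.69698.
ΣO = 2.54526; factor = 6/ΣO = 2.35732.
Fe apfu = 0.25987 × 2.35732 = 0.613.

0.613 Fe apfu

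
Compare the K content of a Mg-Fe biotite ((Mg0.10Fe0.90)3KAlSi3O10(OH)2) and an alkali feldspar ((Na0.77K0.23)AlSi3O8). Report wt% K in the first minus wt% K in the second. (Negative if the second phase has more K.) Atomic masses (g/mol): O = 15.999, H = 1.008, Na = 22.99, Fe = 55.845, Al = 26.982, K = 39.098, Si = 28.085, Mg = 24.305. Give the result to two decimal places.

First mineral: 39.098 g K in 502.412 g formula = 7.78 wt% K.
Second mineral: 8.993 g K in 265.924 g formula = 3.38 wt% K.
7.78% − 3.38% gives a difference of 4.40 percentage points.

4.40 percentage points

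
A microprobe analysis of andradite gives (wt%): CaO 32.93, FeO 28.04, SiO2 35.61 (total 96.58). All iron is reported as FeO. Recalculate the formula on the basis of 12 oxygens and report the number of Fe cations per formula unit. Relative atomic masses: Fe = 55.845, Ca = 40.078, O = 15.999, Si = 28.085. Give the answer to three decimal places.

CaO (M=56.077): mol = 0.58723; Ca = 0.58723, O = 0.58723.
FeO (M=71.844): mol = 0.39029; Fe = 0.39029, O = 0.39029.
SiO2 (M=60.083): mol = 0.59268; Si = 0.59268, O = 1.18536.
ΣO = 2.16288; factor = 12/ΣO = 5.54816.
Fe apfu = 0.39029 × 5.54816 = 2.165.

2.165 Fe apfu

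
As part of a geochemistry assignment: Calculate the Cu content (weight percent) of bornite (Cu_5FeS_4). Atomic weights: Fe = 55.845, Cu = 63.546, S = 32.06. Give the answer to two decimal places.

63.32 weight percent

Formula mass = 5·63.546 + 1·55.845 + 4·32.06 = 501.815 g/mol, of which 317.730 g is Cu.
So Cu makes up 317.730/501.815 = 0.6332 of the mass, i.e. 63.32%.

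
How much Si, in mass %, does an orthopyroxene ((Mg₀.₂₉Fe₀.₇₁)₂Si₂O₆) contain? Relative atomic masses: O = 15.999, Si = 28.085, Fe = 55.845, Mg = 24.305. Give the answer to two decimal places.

M((Mg₀.₂₉Fe₀.₇₁)₂Si₂O₆) = 245.561 g/mol.
Si contributes 2 × 28.085 = 56.170 g per mole.
56.170/245.561 = 0.2287 → 22.87%.

22.87 mass %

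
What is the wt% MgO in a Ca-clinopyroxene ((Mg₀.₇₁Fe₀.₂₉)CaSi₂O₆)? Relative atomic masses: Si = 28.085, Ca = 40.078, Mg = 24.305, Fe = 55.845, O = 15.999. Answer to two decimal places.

12.68 wt%

Formula mass = 225.694 g/mol.
0.71 Mg → 0.7100 mol MgO per formula unit; M(MgO) = 40.304, so MgO mass = 28.616 g.
28.616/225.694 × 100 = 12.68 wt%.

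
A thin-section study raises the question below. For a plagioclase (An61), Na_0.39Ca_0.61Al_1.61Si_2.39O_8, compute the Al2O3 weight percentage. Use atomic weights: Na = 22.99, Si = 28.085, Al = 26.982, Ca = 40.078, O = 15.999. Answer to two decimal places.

30.18 wt%

Formula mass = 271.970 g/mol.
1.61 Al → 0.8050 mol Al2O3 per formula unit; M(Al2O3) = 101.961, so Al2O3 mass = 82.079 g.
82.079/271.970 × 100 = 30.18 wt%.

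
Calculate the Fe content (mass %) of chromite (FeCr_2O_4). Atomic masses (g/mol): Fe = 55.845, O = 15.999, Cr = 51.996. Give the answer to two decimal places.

24.95 mass %

Molar mass of FeCr_2O_4: 1·55.845 + 2·51.996 + 4·15.999 = 223.833 g/mol.
Mass of Fe per formula unit: 1 × 55.845 = 55.845 g.
Weight fraction Fe = 55.845 / 223.833 = 0.2495.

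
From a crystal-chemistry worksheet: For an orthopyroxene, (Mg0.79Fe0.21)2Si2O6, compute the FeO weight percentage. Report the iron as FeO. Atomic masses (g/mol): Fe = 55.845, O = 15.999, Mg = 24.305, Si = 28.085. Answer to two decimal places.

M((Mg0.79Fe0.21)2Si2O6) = 214.021 g/mol; M(FeO) = 71.844 g/mol.
Moles FeO per formula unit = 0.42 Fe ÷ 1 = 0.4200.
FeO fraction = (0.4200 × 71.844) / 214.021 = 30.174/214.021 = 0.1410.

14.10 wt%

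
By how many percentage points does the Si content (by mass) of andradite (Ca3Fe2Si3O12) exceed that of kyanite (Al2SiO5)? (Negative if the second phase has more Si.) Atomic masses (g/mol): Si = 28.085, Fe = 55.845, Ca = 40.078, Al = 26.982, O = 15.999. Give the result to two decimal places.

M(Ca3Fe2Si3O12) = 508.167 g/mol, so wt% Si = 84.255/508.167 × 100 = 16.58%.
M(Al2SiO5) = 162.044 g/mol, so wt% Si = 28.085/162.044 × 100 = 17.33%.
16.58 − 17.33 = -0.75 pp.

-0.75 percentage points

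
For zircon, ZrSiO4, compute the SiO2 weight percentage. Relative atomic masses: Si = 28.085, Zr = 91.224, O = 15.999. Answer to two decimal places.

32.78 wt%

M(ZrSiO4) = 183.305 g/mol; M(SiO2) = 60.083 g/mol.
Moles SiO2 per formula unit = 1 Si ÷ 1 = 1.0000.
SiO2 fraction = (1.0000 × 60.083) / 183.305 = 60.083/183.305 = 0.3278.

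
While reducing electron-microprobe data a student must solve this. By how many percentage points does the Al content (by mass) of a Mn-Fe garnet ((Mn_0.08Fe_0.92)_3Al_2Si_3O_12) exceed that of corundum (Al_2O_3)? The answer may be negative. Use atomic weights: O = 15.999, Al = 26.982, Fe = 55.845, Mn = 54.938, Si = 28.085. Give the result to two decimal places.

Al in (Mn_0.08Fe_0.92)_3Al_2Si_3O_12: molar mass 497.524 g/mol; 2×26.982 = 53.964 g → 10.85 wt%.
Al in Al_2O_3: molar mass 101.961 g/mol; 2×26.982 = 53.964 g → 52.93 wt%.
Difference = 10.85 − 52.93 = -42.08 percentage points.

-42.08 percentage points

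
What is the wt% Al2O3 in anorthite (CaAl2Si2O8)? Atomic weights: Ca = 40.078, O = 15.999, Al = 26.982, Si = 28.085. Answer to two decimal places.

M(CaAl2Si2O8) = 278.204 g/mol; M(Al2O3) = 101.961 g/mol.
Moles Al2O3 per formula unit = 2 Al ÷ 2 = 1.0000.
Al2O3 fraction = (1.0000 × 101.961) / 278.204 = 101.961/278.204 = 0.3665.

36.65 wt%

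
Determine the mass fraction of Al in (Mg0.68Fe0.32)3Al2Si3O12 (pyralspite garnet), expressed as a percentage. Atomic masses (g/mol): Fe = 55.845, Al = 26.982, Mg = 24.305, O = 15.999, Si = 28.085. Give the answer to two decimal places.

12.45 mass %

Formula mass = 2.04·24.305 + 0.96·55.845 + 2·26.982 + 3·28.085 + 12·15.999 = 433.400 g/mol, of which 53.964 g is Al.
So Al makes up 53.964/433.400 = 0.1245 of the mass, i.e. 12.45%.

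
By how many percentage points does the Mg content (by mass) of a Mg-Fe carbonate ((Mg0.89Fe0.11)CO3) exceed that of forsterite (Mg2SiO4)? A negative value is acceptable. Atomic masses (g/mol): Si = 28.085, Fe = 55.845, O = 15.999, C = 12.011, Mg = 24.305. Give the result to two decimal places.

-9.91 percentage points

M((Mg0.89Fe0.11)CO3) = 87.782 g/mol, so wt% Mg = 21.631/87.782 × 100 = 24.64%.
M(Mg2SiO4) = 140.691 g/mol, so wt% Mg = 48.610/140.691 × 100 = 34.55%.
24.64 − 34.55 = -9.91 pp.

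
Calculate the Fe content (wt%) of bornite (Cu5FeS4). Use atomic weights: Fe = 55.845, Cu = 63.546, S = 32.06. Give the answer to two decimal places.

11.13 wt%

Molar mass of Cu5FeS4: 5·63.546 + 1·55.845 + 4·32.06 = 501.815 g/mol.
Mass of Fe per formula unit: 1 × 55.845 = 55.845 g.
Weight fraction Fe = 55.845 / 501.815 = 0.1113.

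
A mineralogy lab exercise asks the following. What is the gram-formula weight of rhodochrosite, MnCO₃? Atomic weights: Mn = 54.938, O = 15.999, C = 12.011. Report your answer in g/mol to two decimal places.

114.95 g/mol

M = 1*54.938 + 1*12.011 + 3*15.999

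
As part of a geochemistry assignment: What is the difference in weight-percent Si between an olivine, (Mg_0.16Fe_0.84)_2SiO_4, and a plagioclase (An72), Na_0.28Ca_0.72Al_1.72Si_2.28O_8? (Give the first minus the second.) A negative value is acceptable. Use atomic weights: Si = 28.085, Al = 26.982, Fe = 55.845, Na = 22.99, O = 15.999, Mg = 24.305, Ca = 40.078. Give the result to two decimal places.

-8.89 percentage points

First mineral: 28.085 g Si in 193.678 g formula = 14.50 wt% Si.
Second mineral: 64.034 g Si in 273.728 g formula = 23.39 wt% Si.
14.50% − 23.39% gives a difference of -8.89 percentage points.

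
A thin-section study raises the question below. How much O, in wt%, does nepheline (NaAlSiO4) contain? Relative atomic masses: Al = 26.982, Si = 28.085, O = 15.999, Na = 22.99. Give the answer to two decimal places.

45.05 wt%

Molar mass of NaAlSiO4: 1×22.99 + 1×26.982 + 1×28.085 + 4×15.999 = 142.053 g/mol.
Mass of O per formula unit: 4 × 15.999 = 63.996 g.
Weight fraction O = 63.996 / 142.053 = 0.4505.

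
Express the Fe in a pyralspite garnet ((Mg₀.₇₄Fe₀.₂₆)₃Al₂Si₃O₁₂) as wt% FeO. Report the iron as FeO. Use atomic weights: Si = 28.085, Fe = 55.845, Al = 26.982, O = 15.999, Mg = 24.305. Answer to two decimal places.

Formula mass = 427.723 g/mol.
0.78 Fe → 0.7800 mol FeO per formula unit; M(FeO) = 71.844, so FeO mass = 56.038 g.
56.038/427.723 × 100 = 13.10 wt%.

13.10 wt%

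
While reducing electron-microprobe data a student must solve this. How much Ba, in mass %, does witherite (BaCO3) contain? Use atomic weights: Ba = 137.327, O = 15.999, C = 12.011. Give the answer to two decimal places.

69.59 mass %

Formula mass = 1·137.327 + 1·12.011 + 3·15.999 = 197.335 g/mol, of which 137.327 g is Ba.
So Ba makes up 137.327/197.335 = 0.6959 of the mass, i.e. 69.59%.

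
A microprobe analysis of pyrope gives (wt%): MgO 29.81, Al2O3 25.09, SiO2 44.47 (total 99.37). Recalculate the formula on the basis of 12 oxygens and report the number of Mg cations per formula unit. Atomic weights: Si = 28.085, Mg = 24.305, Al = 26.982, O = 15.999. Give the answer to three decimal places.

29.81 wt% MgO ÷ 40.304 g/mol = 0.73963 mol, giving 0.73963 Mg and 0.73963 O.
25.09 wt% Al2O3 ÷ 101.961 g/mol = 0.24607 mol, giving 0.49214 Al and 0.73821 O.
44.47 wt% SiO2 ÷ 60.083 g/mol = 0.74014 mol, giving 0.74014 Si and 1.48028 O.
Oxygen sums to 2.95812; scaling by 12/2.95812 = 4.05663 puts the formula on 12 O.
Mg: 0.73963 × 4.05663 = 3.000 atoms per formula unit.

3.000 Mg apfu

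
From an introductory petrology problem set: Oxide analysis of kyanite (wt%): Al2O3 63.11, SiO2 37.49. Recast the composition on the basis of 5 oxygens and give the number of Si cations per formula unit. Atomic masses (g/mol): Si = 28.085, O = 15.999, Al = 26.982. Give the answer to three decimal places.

Al2O3 (M=101.961): mol = 0.61896; Al = 1.23792, O = 1.85688.
SiO2 (M=60.083): mol = 0.62397; Si = 0.62397, O = 1.24794.
ΣO = 3.10482; factor = 5/ΣO = 1.61040.
Si apfu = 0.62397 × 1.61040 = 1.005.

1.005 Si apfu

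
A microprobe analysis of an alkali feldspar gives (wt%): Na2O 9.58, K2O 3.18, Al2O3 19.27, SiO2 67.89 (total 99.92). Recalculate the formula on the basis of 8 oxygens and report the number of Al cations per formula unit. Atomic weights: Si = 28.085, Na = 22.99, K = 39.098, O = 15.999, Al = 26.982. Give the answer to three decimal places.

1.003 Al apfu

9.58 wt% Na2O ÷ 61.979 g/mol = 0.15457 mol, giving 0.30914 Na and 0.15457 O.
3.18 wt% K2O ÷ 94.195 g/mol = 0.03376 mol, giving 0.06752 K and 0.03376 O.
19.27 wt% Al2O3 ÷ 101.961 g/mol = 0.18899 mol, giving 0.37798 Al and 0.56697 O.
67.89 wt% SiO2 ÷ 60.083 g/mol = 1.12994 mol, giving 1.12994 Si and 2.25988 O.
Oxygen sums to 3.01518; scaling by 8/3.01518 = 2.65324 puts the formula on 8 O.
Al: 0.37798 × 2.65324 = 1.003 atoms per formula unit.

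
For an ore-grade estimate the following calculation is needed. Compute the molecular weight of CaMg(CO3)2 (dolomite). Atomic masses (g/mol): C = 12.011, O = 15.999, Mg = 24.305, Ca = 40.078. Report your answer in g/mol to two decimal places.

The formula mass is the sum 1·40.078 + 1·24.305 + 2·12.011 + 6·15.999.

184.40 g/mol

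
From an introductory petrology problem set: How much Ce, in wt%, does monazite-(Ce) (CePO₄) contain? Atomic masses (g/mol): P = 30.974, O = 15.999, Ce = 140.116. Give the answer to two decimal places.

59.60 wt%

Formula mass = 1*140.116 + 1*30.974 + 4*15.999 = 235.086 g/mol, of which 140.116 g is Ce.
So Ce makes up 140.116/235.086 = 0.5960 of the mass, i.e. 59.60%.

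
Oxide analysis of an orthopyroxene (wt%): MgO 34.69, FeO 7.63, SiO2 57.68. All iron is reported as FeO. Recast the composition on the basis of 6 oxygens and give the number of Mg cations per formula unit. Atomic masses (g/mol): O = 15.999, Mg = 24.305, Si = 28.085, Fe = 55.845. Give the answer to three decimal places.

1.789 Mg apfu

MgO: 34.69/40.304 = 0.86071 mol → 0.86071 mol Mg, 0.86071 mol O.
FeO: 7.63/71.844 = 0.10620 mol → 0.10620 mol Fe, 0.10620 mol O.
SiO2: 57.68/60.083 = 0.96001 mol → 0.96001 mol Si, 1.92002 mol O.
Total oxygen = 2.88693 mol. Normalization factor = 6/2.88693 = 2.07833.
Mg per 6 O = 0.86071 × 2.07833 = 1.789.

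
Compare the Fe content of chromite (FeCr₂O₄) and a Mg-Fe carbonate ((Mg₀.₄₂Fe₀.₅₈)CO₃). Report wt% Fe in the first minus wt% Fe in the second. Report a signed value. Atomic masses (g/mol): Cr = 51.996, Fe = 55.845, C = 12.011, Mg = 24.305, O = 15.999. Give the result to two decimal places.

Fe in FeCr₂O₄: molar mass 223.833 g/mol; 1×55.845 = 55.845 g → 24.95 wt%.
Fe in (Mg₀.₄₂Fe₀.₅₈)CO₃: molar mass 102.606 g/mol; 0.58×55.845 = 32.390 g → 31.57 wt%.
Difference = 24.95 − 31.57 = -6.62 percentage points.

-6.62 percentage points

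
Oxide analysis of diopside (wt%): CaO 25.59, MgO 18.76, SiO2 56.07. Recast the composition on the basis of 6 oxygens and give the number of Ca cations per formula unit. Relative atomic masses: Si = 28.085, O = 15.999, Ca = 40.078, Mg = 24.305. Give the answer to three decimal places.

CaO (M=56.077): mol = 0.45634; Ca = 0.45634, O = 0.45634.
MgO (M=40.304): mol = 0.46546; Mg = 0.46546, O = 0.46546.
SiO2 (M=60.083): mol = 0.93321; Si = 0.93321, O = 1.86642.
ΣO = 2.78822; factor = 6/ΣO = 2.15191.
Ca apfu = 0.45634 × 2.15191 = 0.982.

0.982 Ca apfu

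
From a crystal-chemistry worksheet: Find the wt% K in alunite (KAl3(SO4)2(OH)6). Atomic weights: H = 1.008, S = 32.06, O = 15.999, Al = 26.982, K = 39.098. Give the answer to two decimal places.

Molar mass of KAl3(SO4)2(OH)6: 1·39.098 + 3·26.982 + 2·32.06 + 14·15.999 + 6·1.008 = 414.198 g/mol.
Mass of K per formula unit: 1 × 39.098 = 39.098 g.
Weight fraction K = 39.098 / 414.198 = 0.0944.

9.44 mass %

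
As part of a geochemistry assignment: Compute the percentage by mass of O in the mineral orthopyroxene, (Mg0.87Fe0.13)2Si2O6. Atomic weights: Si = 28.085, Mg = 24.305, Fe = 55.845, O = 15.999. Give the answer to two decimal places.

45.94 weight percent

Formula mass = 1.74*24.305 + 0.26*55.845 + 2*28.085 + 6*15.999 = 208.974 g/mol, of which 95.994 g is O.
So O makes up 95.994/208.974 = 0.4594 of the mass, i.e. 45.94%.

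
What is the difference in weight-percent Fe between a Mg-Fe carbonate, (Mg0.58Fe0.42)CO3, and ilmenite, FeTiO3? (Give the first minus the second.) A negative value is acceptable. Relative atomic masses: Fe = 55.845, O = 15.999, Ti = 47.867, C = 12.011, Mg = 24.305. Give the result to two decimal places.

-12.77 percentage points

Fe in (Mg0.58Fe0.42)CO3: molar mass 97.560 g/mol; 0.42×55.845 = 23.455 g → 24.04 wt%.
Fe in FeTiO3: molar mass 151.709 g/mol; 1×55.845 = 55.845 g → 36.81 wt%.
Difference = 24.04 − 36.81 = -12.77 percentage points.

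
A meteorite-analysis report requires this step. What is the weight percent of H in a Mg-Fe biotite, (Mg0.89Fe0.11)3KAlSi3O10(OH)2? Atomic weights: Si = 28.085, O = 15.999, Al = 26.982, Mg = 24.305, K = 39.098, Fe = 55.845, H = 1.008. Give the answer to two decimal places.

Molar mass of (Mg0.89Fe0.11)3KAlSi3O10(OH)2: 2.67*24.305 + 0.33*55.845 + 1*39.098 + 1*26.982 + 3*28.085 + 12*15.999 + 2*1.008 = 427.662 g/mol.
Mass of H per formula unit: 2 × 1.008 = 2.016 g.
Weight fraction H = 2.016 / 427.662 = 0.0047.

0.47 wt%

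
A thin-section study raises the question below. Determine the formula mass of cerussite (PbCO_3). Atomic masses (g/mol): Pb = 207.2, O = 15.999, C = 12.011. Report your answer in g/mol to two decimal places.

267.21 g/mol

The formula mass is the sum 1(207.2) + 1(12.011) + 3(15.999).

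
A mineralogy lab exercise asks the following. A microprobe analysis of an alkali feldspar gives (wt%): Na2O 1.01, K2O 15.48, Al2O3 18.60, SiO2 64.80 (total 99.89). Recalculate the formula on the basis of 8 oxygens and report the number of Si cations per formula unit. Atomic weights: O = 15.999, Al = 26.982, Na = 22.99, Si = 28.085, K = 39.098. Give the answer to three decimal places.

Na2O: 1.01/61.979 = 0.01630 mol → 0.03260 mol Na, 0.01630 mol O.
K2O: 15.48/94.195 = 0.16434 mol → 0.32868 mol K, 0.16434 mol O.
Al2O3: 18.60/101.961 = 0.18242 mol → 0.36484 mol Al, 0.54726 mol O.
SiO2: 64.80/60.083 = 1.07851 mol → 1.07851 mol Si, 2.15702 mol O.
Total oxygen = 2.88492 mol. Normalization factor = 8/2.88492 = 2.77304.
Si per 8 O = 1.07851 × 2.77304 = 2.991.

2.991 Si apfu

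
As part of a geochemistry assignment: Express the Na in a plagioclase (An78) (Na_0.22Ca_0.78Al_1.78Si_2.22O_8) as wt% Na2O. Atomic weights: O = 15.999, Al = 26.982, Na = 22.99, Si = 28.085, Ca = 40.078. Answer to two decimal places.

2.48 wt%

M(Na_0.22Ca_0.78Al_1.78Si_2.22O_8) = 274.687 g/mol; M(Na2O) = 61.979 g/mol.
Moles Na2O per formula unit = 0.22 Na ÷ 2 = 0.1100.
Na2O fraction = (0.1100 × 61.979) / 274.687 = 6.818/274.687 = 0.0248.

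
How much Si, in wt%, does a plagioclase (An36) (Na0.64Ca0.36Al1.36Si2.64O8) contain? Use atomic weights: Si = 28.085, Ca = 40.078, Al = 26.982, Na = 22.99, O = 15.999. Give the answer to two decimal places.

27.67 wt%

Formula mass = 0.64*22.99 + 0.36*40.078 + 1.36*26.982 + 2.64*28.085 + 8*15.999 = 267.974 g/mol, of which 74.144 g is Si.
So Si makes up 74.144/267.974 = 0.2767 of the mass, i.e. 27.67%.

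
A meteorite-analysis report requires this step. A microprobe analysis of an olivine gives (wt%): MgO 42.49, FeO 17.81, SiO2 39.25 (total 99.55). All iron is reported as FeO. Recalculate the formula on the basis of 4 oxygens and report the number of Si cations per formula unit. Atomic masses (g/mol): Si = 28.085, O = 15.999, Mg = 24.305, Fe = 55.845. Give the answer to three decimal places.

MgO: 42.49/40.304 = 1.05424 mol → 1.05424 mol Mg, 1.05424 mol O.
FeO: 17.81/71.844 = 0.24790 mol → 0.24790 mol Fe, 0.24790 mol O.
SiO2: 39.25/60.083 = 0.65326 mol → 0.65326 mol Si, 1.30652 mol O.
Total oxygen = 2.60866 mol. Normalization factor = 4/2.60866 = 1.53335.
Si per 4 O = 0.65326 × 1.53335 = 1.002.

1.002 Si apfu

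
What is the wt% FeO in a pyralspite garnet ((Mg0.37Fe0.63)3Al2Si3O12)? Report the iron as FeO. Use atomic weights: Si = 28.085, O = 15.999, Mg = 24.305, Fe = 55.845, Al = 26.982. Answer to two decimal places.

29.34 wt%

M((Mg0.37Fe0.63)3Al2Si3O12) = 462.733 g/mol; M(FeO) = 71.844 g/mol.
Moles FeO per formula unit = 1.89 Fe ÷ 1 = 1.8900.
FeO fraction = (1.8900 × 71.844) / 462.733 = 135.785/462.733 = 0.2934.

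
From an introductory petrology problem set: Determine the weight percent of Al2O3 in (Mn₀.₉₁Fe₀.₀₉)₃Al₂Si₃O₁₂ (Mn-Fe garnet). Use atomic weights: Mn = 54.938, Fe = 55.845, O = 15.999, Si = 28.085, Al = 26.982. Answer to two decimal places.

20.59 wt%

Formula mass = 495.266 g/mol.
2 Al → 1.0000 mol Al2O3 per formula unit; M(Al2O3) = 101.961, so Al2O3 mass = 101.961 g.
101.961/495.266 × 100 = 20.59 wt%.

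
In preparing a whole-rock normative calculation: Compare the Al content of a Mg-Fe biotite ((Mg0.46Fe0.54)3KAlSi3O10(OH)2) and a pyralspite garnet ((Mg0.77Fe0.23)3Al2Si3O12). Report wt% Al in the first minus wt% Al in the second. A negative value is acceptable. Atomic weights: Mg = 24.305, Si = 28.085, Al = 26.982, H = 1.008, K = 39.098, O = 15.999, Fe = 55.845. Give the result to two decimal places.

-6.94 percentage points

First mineral: 26.982 g Al in 468.349 g formula = 5.76 wt% Al.
Second mineral: 53.964 g Al in 424.885 g formula = 12.70 wt% Al.
5.76% − 12.70% gives a difference of -6.94 percentage points.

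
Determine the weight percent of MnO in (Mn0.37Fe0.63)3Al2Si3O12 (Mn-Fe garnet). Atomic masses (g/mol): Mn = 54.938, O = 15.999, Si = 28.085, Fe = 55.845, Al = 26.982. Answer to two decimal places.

15.85 wt%

M((Mn0.37Fe0.63)3Al2Si3O12) = 496.735 g/mol; M(MnO) = 70.937 g/mol.
Moles MnO per formula unit = 1.11 Mn ÷ 1 = 1.1100.
MnO fraction = (1.1100 × 70.937) / 496.735 = 78.740/496.735 = 0.1585.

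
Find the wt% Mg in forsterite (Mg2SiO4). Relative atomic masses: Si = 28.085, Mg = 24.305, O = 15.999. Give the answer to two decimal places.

Molar mass of Mg2SiO4: 2·24.305 + 1·28.085 + 4·15.999 = 140.691 g/mol.
Mass of Mg per formula unit: 2 × 24.305 = 48.610 g.
Weight fraction Mg = 48.610 / 140.691 = 0.3455.

34.55 weight percent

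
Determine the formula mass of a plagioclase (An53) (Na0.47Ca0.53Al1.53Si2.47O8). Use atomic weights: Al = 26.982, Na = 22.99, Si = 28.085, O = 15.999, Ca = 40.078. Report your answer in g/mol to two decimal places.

M = 0.47(22.99) + 0.53(40.078) + 1.53(26.982) + 2.47(28.085) + 8(15.999)

270.69 g/mol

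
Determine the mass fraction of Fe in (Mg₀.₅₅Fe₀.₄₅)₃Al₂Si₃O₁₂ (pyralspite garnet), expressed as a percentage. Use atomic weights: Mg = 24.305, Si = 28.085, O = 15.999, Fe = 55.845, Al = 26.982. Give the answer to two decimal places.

16.92 weight percent

Molar mass of (Mg₀.₅₅Fe₀.₄₅)₃Al₂Si₃O₁₂: 1.65·24.305 + 1.35·55.845 + 2·26.982 + 3·28.085 + 12·15.999 = 445.701 g/mol.
Mass of Fe per formula unit: 1.35 × 55.845 = 75.391 g.
Weight fraction Fe = 75.391 / 445.701 = 0.1692.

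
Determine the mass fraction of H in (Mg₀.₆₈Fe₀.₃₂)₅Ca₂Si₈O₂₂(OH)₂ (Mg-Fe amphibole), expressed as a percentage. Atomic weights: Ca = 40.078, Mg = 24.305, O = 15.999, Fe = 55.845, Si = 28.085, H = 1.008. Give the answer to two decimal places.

Formula mass = 3.40×24.305 + 1.60×55.845 + 2×40.078 + 8×28.085 + 24×15.999 + 2×1.008 = 862.817 g/mol, of which 2.016 g is H.
So H makes up 2.016/862.817 = 0.0023 of the mass, i.e. 0.23%.

0.23 weight percent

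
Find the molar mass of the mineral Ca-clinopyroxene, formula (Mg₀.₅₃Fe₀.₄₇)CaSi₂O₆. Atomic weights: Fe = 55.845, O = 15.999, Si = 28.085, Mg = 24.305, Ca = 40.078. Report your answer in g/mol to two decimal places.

231.37 g/mol

M = 0.53×24.305 + 0.47×55.845 + 1×40.078 + 2×28.085 + 6×15.999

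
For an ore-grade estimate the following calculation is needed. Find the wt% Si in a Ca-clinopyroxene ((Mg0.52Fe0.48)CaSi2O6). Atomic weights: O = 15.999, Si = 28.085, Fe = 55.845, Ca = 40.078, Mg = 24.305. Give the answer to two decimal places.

Formula mass = 0.52×24.305 + 0.48×55.845 + 1×40.078 + 2×28.085 + 6×15.999 = 231.686 g/mol, of which 56.170 g is Si.
So Si makes up 56.170/231.686 = 0.2424 of the mass, i.e. 24.24%.

24.24 mass %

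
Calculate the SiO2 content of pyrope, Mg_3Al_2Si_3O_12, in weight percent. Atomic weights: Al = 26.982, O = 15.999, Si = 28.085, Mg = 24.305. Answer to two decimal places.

44.71 wt%

Formula mass = 403.122 g/mol.
3 Si → 3.0000 mol SiO2 per formula unit; M(SiO2) = 60.083, so SiO2 mass = 180.249 g.
180.249/403.122 × 100 = 44.71 wt%.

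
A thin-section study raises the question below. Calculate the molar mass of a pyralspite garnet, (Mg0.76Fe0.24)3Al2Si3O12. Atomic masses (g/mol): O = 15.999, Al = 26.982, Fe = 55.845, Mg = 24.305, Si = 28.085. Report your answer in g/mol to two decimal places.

425.83 g/mol

M = 2.28·24.305 + 0.72·55.845 + 2·26.982 + 3·28.085 + 12·15.999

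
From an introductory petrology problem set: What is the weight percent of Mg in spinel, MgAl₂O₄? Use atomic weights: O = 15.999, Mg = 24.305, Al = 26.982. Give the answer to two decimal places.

17.08 mass %

Molar mass of MgAl₂O₄: 1*24.305 + 2*26.982 + 4*15.999 = 142.265 g/mol.
Mass of Mg per formula unit: 1 × 24.305 = 24.305 g.
Weight fraction Mg = 24.305 / 142.265 = 0.1708.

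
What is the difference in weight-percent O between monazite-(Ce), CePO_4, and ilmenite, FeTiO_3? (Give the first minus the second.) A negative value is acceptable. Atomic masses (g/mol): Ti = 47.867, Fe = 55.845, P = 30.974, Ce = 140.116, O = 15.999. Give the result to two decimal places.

-4.42 percentage points

O in CePO_4: molar mass 235.086 g/mol; 4×15.999 = 63.996 g → 27.22 wt%.
O in FeTiO_3: molar mass 151.709 g/mol; 3×15.999 = 47.997 g → 31.64 wt%.
Difference = 27.22 − 31.64 = -4.42 percentage points.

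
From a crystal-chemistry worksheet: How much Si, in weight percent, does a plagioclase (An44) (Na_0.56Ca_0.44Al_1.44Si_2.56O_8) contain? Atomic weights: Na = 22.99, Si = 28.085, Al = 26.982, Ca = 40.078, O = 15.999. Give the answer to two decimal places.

26.70 weight percent

Molar mass of Na_0.56Ca_0.44Al_1.44Si_2.56O_8: 0.56×22.99 + 0.44×40.078 + 1.44×26.982 + 2.56×28.085 + 8×15.999 = 269.252 g/mol.
Mass of Si per formula unit: 2.56 × 28.085 = 71.898 g.
Weight fraction Si = 71.898 / 269.252 = 0.2670.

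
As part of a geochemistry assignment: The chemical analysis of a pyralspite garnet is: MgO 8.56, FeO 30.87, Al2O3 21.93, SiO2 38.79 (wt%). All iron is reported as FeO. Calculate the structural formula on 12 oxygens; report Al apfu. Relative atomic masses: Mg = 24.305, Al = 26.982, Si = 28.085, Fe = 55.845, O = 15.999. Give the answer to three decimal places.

MgO: 8.56/40.304 = 0.21239 mol → 0.21239 mol Mg, 0.21239 mol O.
FeO: 30.87/71.844 = 0.42968 mol → 0.42968 mol Fe, 0.42968 mol O.
Al2O3: 21.93/101.961 = 0.21508 mol → 0.43016 mol Al, 0.64524 mol O.
SiO2: 38.79/60.083 = 0.64561 mol → 0.64561 mol Si, 1.29122 mol O.
Total oxygen = 2.57853 mol. Normalization factor = 12/2.57853 = 4.65381.
Al per 12 O = 0.43016 × 4.65381 = 2.002.

2.002 Al apfu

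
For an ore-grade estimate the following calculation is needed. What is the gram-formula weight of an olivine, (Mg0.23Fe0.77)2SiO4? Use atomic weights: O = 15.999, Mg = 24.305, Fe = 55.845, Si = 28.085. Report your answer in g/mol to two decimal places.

M = 0.46×24.305 + 1.54×55.845 + 1×28.085 + 4×15.999

189.26 g/mol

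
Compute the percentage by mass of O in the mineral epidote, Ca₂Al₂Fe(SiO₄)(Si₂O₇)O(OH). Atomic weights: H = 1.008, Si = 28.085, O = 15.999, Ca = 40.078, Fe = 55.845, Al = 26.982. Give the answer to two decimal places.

43.04 mass %

M(Ca₂Al₂Fe(SiO₄)(Si₂O₇)O(OH)) = 483.215 g/mol.
O contributes 13 × 15.999 = 207.987 g per mole.
207.987/483.215 = 0.4304 → 43.04%.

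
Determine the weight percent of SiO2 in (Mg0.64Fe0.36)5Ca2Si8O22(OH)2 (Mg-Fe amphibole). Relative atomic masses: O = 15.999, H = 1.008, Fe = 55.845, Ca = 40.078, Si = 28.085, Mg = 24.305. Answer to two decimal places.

55.30 wt%

M((Mg0.64Fe0.36)5Ca2Si8O22(OH)2) = 869.125 g/mol; M(SiO2) = 60.083 g/mol.
Moles SiO2 per formula unit = 8 Si ÷ 1 = 8.0000.
SiO2 fraction = (8.0000 × 60.083) / 869.125 = 480.664/869.125 = 0.5530.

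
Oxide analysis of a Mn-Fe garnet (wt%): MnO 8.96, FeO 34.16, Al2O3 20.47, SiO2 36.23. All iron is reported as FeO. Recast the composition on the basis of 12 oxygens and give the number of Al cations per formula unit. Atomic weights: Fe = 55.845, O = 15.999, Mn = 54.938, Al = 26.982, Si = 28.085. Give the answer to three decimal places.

1.999 Al apfu

MnO (M=70.937): mol = 0.12631; Mn = 0.12631, O = 0.12631.
FeO (M=71.844): mol = 0.47547; Fe = 0.47547, O = 0.47547.
Al2O3 (M=101.961): mol = 0.20076; Al = 0.40152, O = 0.60228.
SiO2 (M=60.083): mol = 0.60300; Si = 0.60300, O = 1.20600.
ΣO = 2.41006; factor = 12/ΣO = 4.97913.
Al apfu = 0.40152 × 4.97913 = 1.999.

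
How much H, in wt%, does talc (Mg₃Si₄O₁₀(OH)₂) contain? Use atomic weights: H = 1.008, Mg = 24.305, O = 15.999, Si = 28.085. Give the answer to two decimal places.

0.53 wt%

Formula mass = 3×24.305 + 4×28.085 + 12×15.999 + 2×1.008 = 379.259 g/mol, of which 2.016 g is H.
So H makes up 2.016/379.259 = 0.0053 of the mass, i.e. 0.53%.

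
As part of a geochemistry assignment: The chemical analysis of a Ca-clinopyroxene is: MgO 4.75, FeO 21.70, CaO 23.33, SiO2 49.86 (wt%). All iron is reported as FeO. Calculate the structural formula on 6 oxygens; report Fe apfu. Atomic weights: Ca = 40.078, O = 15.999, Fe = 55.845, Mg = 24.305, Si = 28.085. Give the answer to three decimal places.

0.726 Fe apfu

MgO: 4.75/40.304 = 0.11785 mol → 0.11785 mol Mg, 0.11785 mol O.
FeO: 21.70/71.844 = 0.30204 mol → 0.30204 mol Fe, 0.30204 mol O.
CaO: 23.33/56.077 = 0.41604 mol → 0.41604 mol Ca, 0.41604 mol O.
SiO2: 49.86/60.083 = 0.82985 mol → 0.82985 mol Si, 1.65970 mol O.
Total oxygen = 2.49563 mol. Normalization factor = 6/2.49563 = 2.40420.
Fe per 6 O = 0.30204 × 2.40420 = 0.726.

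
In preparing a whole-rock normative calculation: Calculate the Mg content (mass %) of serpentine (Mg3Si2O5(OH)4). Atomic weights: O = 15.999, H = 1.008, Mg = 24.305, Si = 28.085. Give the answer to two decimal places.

26.31 mass %

M(Mg3Si2O5(OH)4) = 277.108 g/mol.
Mg contributes 3 × 24.305 = 72.915 g per mole.
72.915/277.108 = 0.2631 → 26.31%.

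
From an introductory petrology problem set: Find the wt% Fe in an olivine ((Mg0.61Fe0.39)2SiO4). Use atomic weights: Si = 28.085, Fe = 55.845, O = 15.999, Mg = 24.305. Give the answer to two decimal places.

26.35 weight percent

M((Mg0.61Fe0.39)2SiO4) = 165.292 g/mol.
Fe contributes 0.78 × 55.845 = 43.559 g per mole.
43.559/165.292 = 0.2635 → 26.35%.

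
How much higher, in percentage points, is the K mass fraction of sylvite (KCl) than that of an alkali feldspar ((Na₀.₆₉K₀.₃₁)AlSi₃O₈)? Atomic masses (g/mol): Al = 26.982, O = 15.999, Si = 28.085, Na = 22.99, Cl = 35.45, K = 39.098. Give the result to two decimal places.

M(KCl) = 74.548 g/mol, so wt% K = 39.098/74.548 × 100 = 52.45%.
M((Na₀.₆₉K₀.₃₁)AlSi₃O₈) = 267.212 g/mol, so wt% K = 12.120/267.212 × 100 = 4.54%.
52.45 − 4.54 = 47.91 pp.

47.91 percentage points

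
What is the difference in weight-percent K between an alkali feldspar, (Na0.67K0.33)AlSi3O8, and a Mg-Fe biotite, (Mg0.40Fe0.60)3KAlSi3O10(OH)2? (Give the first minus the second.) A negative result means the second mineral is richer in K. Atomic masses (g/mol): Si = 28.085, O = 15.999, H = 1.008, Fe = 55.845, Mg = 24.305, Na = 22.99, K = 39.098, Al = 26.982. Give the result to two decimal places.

M((Na0.67K0.33)AlSi3O8) = 267.535 g/mol, so wt% K = 12.902/267.535 × 100 = 4.82%.
M((Mg0.40Fe0.60)3KAlSi3O10(OH)2) = 474.026 g/mol, so wt% K = 39.098/474.026 × 100 = 8.25%.
4.82 − 8.25 = -3.43 pp.

-3.43 percentage points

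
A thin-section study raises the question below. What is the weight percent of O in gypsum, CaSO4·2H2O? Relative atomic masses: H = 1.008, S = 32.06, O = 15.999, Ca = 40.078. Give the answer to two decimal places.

Formula mass = 1*40.078 + 1*32.06 + 6*15.999 + 4*1.008 = 172.164 g/mol, of which 95.994 g is O.
So O makes up 95.994/172.164 = 0.5576 of the mass, i.e. 55.76%.

55.76 weight percent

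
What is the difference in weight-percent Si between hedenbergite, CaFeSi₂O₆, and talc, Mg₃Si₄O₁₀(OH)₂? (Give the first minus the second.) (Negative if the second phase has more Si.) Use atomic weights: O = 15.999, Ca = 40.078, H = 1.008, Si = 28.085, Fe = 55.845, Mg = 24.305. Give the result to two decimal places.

Si in CaFeSi₂O₆: molar mass 248.087 g/mol; 2×28.085 = 56.170 g → 22.64 wt%.
Si in Mg₃Si₄O₁₀(OH)₂: molar mass 379.259 g/mol; 4×28.085 = 112.340 g → 29.62 wt%.
Difference = 22.64 − 29.62 = -6.98 percentage points.

-6.98 percentage points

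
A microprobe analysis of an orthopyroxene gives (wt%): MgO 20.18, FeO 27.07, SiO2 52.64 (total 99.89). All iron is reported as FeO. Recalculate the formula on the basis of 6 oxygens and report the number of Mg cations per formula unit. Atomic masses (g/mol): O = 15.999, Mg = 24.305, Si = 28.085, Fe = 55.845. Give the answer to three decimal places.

1.142 Mg apfu

MgO: 20.18/40.304 = 0.50069 mol → 0.50069 mol Mg, 0.50069 mol O.
FeO: 27.07/71.844 = 0.37679 mol → 0.37679 mol Fe, 0.37679 mol O.
SiO2: 52.64/60.083 = 0.87612 mol → 0.87612 mol Si, 1.75224 mol O.
Total oxygen = 2.62972 mol. Normalization factor = 6/2.62972 = 2.28161.
Mg per 6 O = 0.50069 × 2.28161 = 1.142.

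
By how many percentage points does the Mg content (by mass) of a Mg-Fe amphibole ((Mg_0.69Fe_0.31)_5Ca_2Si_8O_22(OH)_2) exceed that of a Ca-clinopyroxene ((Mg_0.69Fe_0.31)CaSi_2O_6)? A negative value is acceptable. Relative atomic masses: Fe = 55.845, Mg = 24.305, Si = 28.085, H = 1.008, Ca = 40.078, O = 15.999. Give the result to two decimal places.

2.33 percentage points

M((Mg_0.69Fe_0.31)_5Ca_2Si_8O_22(OH)_2) = 861.240 g/mol, so wt% Mg = 83.852/861.240 × 100 = 9.74%.
M((Mg_0.69Fe_0.31)CaSi_2O_6) = 226.324 g/mol, so wt% Mg = 16.770/226.324 × 100 = 7.41%.
9.74 − 7.41 = 2.33 pp.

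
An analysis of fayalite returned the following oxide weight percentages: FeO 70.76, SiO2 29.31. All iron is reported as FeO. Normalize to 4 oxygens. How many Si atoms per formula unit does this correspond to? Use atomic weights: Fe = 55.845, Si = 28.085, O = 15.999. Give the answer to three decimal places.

FeO (M=71.844): mol = 0.98491; Fe = 0.98491, O = 0.98491.
SiO2 (M=60.083): mol = 0.48783; Si = 0.48783, O = 0.97566.
ΣO = 1.96057; factor = 4/ΣO = 2.04022.
Si apfu = 0.48783 × 2.04022 = 0.995.

0.995 Si apfu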